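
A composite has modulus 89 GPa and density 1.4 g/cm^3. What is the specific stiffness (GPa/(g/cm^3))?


Specific stiffness = E/rho = 89/1.4 = 63.6 GPa/(g/cm^3)

63.6 GPa/(g/cm^3)


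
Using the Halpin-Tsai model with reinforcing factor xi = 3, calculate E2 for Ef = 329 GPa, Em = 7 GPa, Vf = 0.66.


eta = (Ef/Em - 1)/(Ef/Em + xi) = (47.0 - 1)/(47.0 + 3) = 0.92
E2 = Em*(1+xi*eta*Vf)/(1-eta*Vf) = 50.28 GPa

50.28 GPa


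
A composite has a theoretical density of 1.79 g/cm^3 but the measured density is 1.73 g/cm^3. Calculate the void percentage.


Void% = (rho_theo - rho_actual)/rho_theo * 100 = (1.79 - 1.73)/1.79 * 100 = 3.35%

3.35%


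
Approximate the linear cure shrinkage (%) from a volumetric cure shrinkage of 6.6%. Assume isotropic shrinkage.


Linear shrinkage ≈ vol_shrink/3 = 6.6/3 = 2.2%

2.2%


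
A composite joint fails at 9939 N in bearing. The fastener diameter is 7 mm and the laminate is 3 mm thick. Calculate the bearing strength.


sigma_br = F/(d*h) = 9939/(7*3) = 473.3 MPa

473.3 MPa


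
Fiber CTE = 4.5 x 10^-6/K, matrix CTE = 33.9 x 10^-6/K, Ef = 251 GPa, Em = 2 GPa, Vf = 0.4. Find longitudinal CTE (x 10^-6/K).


E1 = Ef*Vf + Em*(1-Vf) = 101.6
alpha_1 = (alpha_f*Ef*Vf + alpha_m*Em*(1-Vf))/E1 = 4.85 x 10^-6/K

4.85 x 10^-6/K


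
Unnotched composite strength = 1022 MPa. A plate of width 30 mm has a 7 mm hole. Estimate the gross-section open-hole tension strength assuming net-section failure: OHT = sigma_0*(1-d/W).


OHT = sigma_0*(1-d/W) = 1022*(1-7/30) = 783.5 MPa

783.5 MPa


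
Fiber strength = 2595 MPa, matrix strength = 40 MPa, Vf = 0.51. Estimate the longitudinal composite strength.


sigma_1 = sigma_f*Vf + sigma_m*(1-Vf) = 2595*0.51 + 40*0.49 = 1343.1 MPa

1343.1 MPa


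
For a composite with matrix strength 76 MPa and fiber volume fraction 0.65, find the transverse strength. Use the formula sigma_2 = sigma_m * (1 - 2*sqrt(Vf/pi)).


factor = 1 - 2*sqrt(0.65/pi) = 0.0903
sigma_2 = 76 * 0.0903 = 6.86 MPa

6.86 MPa


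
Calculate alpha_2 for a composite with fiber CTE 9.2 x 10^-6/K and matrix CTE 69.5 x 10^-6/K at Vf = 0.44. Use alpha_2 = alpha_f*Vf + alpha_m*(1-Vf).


alpha_2 = alpha_f*Vf + alpha_m*(1-Vf) = 9.2*0.44 + 69.5*0.56 = 43.0 x 10^-6/K

43.0 x 10^-6/K


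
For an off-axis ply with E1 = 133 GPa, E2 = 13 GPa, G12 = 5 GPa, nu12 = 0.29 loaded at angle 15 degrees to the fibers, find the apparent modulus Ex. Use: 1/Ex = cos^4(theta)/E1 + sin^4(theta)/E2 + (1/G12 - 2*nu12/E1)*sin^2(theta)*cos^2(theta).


cos^4(15) = 0.870513, sin^4(15) = 0.004487, sin^2(15)*cos^2(15) = 0.0625
1/G12 - 2*nu12/E1 = 1/5 - 2*0.29/133 = 0.195639 GPa^-1
1/Ex = 0.870513/133 + 0.004487/13 + 0.195639*0.0625 = 0.0191178 GPa^-1
Ex = 52.31 GPa

52.31 GPa


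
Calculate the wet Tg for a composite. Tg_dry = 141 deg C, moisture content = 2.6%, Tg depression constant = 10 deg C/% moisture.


Tg_wet = Tg_dry - k*moisture = 141 - 10*2.6 = 115.0 deg C

115.0 deg C


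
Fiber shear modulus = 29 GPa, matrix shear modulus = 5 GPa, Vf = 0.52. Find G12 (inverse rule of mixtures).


1/G12 = Vf/Gf + (1-Vf)/Gm = 0.52/29 + 0.48/5
G12 = 8.78 GPa

8.78 GPa


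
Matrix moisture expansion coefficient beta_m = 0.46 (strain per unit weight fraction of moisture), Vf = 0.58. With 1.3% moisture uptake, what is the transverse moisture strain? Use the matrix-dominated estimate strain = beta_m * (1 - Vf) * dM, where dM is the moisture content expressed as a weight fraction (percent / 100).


dM = 1.3/100 = 0.013
strain = beta_m * (1-Vf) * dM = 0.46 * 0.42 * 0.013 = 0.0025116

0.0025116


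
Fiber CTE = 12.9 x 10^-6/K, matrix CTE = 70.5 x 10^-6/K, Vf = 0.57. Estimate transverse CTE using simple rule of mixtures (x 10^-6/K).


alpha_2 = alpha_f*Vf + alpha_m*(1-Vf) = 12.9*0.57 + 70.5*0.43 = 37.7 x 10^-6/K

37.7 x 10^-6/K


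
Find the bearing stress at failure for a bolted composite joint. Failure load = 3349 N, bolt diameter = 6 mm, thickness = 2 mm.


sigma_br = F/(d*h) = 3349/(6*2) = 279.1 MPa

279.1 MPa


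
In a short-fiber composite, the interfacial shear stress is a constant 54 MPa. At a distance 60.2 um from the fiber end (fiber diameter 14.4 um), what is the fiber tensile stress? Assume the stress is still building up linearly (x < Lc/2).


Force balance: sigma_f * (pi*d^2/4) = tau * (pi*d) * x  ->  sigma_f = 4 * tau * x / d
sigma_f = 4 * 54 * 60.2 / 14.4 = 903.0 MPa

903.0 MPa


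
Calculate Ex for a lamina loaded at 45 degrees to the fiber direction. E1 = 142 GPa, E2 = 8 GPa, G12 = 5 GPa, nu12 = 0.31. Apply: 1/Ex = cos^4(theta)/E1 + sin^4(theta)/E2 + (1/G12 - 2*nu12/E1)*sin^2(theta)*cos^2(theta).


cos^4(45) = 0.25, sin^4(45) = 0.25, sin^2(45)*cos^2(45) = 0.25
1/G12 - 2*nu12/E1 = 1/5 - 2*0.31/142 = 0.195634 GPa^-1
1/Ex = 0.25/142 + 0.25/8 + 0.195634*0.25 = 0.081919 GPa^-1
Ex = 12.21 GPa

12.21 GPa


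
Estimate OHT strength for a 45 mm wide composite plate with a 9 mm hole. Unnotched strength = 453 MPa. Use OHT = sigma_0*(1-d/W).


OHT = sigma_0*(1-d/W) = 453*(1-9/45) = 362.4 MPa

362.4 MPa


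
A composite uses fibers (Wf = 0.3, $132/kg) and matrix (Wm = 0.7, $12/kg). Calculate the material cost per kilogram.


Cost = cost_f*Wf + cost_m*Wm = 132*0.3 + 12*0.7 = $48.0/kg

$48.0/kg


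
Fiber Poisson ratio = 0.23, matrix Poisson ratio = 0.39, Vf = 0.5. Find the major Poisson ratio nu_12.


nu_12 = nu_f*Vf + nu_m*(1-Vf) = 0.23*0.5 + 0.39*0.5 = 0.31

0.31


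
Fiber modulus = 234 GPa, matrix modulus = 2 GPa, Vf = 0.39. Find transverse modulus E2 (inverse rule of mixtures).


1/E2 = Vf/Ef + (1-Vf)/Em = 0.39/234 + 0.61/2
E2 = 3.26 GPa

3.26 GPa


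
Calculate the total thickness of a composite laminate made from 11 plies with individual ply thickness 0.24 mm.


h = n * t_ply = 11 * 0.24 = 2.64 mm

2.64 mm


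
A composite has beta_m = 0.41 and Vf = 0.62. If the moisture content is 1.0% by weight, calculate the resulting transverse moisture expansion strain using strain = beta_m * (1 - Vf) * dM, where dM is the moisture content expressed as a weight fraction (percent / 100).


dM = 1.0/100 = 0.01
strain = beta_m * (1-Vf) * dM = 0.41 * 0.38 * 0.01 = 0.001558

0.001558


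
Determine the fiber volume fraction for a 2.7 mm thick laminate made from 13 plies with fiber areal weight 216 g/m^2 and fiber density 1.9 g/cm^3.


Vf = n * FAW / (rho_f * h * 1000) = 13 * 216 / (1.9 * 2.7 * 1000) = 0.5474

0.5474


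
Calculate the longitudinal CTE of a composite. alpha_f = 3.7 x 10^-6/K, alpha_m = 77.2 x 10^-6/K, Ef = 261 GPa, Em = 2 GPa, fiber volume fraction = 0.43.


E1 = Ef*Vf + Em*(1-Vf) = 113.37
alpha_1 = (alpha_f*Ef*Vf + alpha_m*Em*(1-Vf))/E1 = 4.44 x 10^-6/K

4.44 x 10^-6/K


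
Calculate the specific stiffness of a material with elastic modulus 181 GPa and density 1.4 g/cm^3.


Specific stiffness = E/rho = 181/1.4 = 129.3 GPa/(g/cm^3)

129.3 GPa/(g/cm^3)


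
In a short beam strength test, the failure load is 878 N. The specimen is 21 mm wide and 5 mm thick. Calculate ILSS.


ILSS = 3F/(4bh) = 3*878/(4*21*5) = 6.27 MPa

6.27 MPa


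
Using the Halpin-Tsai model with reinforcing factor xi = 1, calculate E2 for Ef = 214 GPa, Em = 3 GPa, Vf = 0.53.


eta = (Ef/Em - 1)/(Ef/Em + xi) = (71.3333 - 1)/(71.3333 + 1) = 0.9724
E2 = Em*(1+xi*eta*Vf)/(1-eta*Vf) = 9.38 GPa

9.38 GPa


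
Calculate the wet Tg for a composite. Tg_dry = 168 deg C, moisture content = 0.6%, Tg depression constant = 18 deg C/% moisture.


Tg_wet = Tg_dry - k*moisture = 168 - 18*0.6 = 157.2 deg C

157.2 deg C


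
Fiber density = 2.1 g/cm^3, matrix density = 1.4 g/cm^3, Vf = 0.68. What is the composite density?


rho_c = rho_f*Vf + rho_m*(1-Vf) = 2.1*0.68 + 1.4*0.32 = 1.876 g/cm^3

1.876 g/cm^3


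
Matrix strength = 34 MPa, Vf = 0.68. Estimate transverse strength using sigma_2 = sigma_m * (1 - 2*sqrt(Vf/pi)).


factor = 1 - 2*sqrt(0.68/pi) = 0.0695
sigma_2 = 34 * 0.0695 = 2.36 MPa

2.36 MPa


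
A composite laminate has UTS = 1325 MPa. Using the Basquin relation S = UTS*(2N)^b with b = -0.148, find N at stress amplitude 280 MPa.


N = 0.5 * (S/UTS)^(1/b) = 0.5 * (280/1325)^(1/-0.148) = 18204.2031 cycles

18204.2031 cycles


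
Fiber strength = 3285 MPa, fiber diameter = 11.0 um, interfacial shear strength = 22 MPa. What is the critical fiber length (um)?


Lc = sigma_f * d / (2 * tau_i) = 3285 * 11.0 / (2 * 22) = 821.3 um

821.3 um


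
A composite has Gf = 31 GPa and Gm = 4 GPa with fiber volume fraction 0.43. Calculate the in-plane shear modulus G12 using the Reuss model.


1/G12 = Vf/Gf + (1-Vf)/Gm = 0.43/31 + 0.57/4
G12 = 6.4 GPa

6.4 GPa


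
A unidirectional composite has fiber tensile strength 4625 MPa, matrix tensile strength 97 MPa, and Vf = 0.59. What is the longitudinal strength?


sigma_1 = sigma_f*Vf + sigma_m*(1-Vf) = 4625*0.59 + 97*0.41 = 2768.5 MPa

2768.5 MPa


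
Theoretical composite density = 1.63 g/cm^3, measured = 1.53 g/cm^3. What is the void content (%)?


Void% = (rho_theo - rho_actual)/rho_theo * 100 = (1.63 - 1.53)/1.63 * 100 = 6.13%

6.13%


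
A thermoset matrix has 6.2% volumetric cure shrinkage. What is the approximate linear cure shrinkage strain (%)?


Linear shrinkage ≈ vol_shrink/3 = 6.2/3 = 2.067%

2.067%


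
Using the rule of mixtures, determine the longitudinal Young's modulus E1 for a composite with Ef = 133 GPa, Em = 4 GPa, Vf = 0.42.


E1 = Ef*Vf + Em*(1-Vf) = 133*0.42 + 4*0.58 = 58.18 GPa

58.18 GPa


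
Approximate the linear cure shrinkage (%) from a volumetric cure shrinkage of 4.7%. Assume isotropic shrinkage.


Linear shrinkage ≈ vol_shrink/3 = 4.7/3 = 1.567%

1.567%


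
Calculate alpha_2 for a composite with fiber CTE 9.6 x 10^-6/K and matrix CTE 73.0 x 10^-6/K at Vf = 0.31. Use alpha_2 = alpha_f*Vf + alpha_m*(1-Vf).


alpha_2 = alpha_f*Vf + alpha_m*(1-Vf) = 9.6*0.31 + 73.0*0.69 = 53.3 x 10^-6/K

53.3 x 10^-6/K


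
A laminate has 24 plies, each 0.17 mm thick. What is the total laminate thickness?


h = n * t_ply = 24 * 0.17 = 4.08 mm

4.08 mm


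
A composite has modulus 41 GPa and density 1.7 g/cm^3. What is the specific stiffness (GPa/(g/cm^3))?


Specific stiffness = E/rho = 41/1.7 = 24.1 GPa/(g/cm^3)

24.1 GPa/(g/cm^3)


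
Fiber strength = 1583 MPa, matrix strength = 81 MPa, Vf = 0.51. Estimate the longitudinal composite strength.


sigma_1 = sigma_f*Vf + sigma_m*(1-Vf) = 1583*0.51 + 81*0.49 = 847.0 MPa

847.0 MPa


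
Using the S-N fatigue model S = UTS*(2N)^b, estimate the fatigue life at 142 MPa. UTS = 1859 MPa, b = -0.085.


N = 0.5 * (S/UTS)^(1/b) = 0.5 * (142/1859)^(1/-0.085) = 6.9190e+12 cycles

6.9190e+12 cycles


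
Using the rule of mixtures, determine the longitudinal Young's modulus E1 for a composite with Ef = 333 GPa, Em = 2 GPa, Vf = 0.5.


E1 = Ef*Vf + Em*(1-Vf) = 333*0.5 + 2*0.5 = 167.5 GPa

167.5 GPa


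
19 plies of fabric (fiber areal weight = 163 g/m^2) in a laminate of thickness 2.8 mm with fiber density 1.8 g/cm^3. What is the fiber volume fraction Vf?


Vf = n * FAW / (rho_f * h * 1000) = 19 * 163 / (1.8 * 2.8 * 1000) = 0.6145

0.6145


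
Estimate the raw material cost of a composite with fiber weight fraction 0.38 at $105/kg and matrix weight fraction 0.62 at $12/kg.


Cost = cost_f*Wf + cost_m*Wm = 105*0.38 + 12*0.62 = $47.34/kg

$47.34/kg


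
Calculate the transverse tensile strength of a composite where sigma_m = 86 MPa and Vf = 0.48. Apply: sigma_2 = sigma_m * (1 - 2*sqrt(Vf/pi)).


factor = 1 - 2*sqrt(0.48/pi) = 0.2182
sigma_2 = 86 * 0.2182 = 18.77 MPa

18.77 MPa


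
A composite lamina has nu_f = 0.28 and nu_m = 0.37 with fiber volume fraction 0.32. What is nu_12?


nu_12 = nu_f*Vf + nu_m*(1-Vf) = 0.28*0.32 + 0.37*0.68 = 0.3412

0.3412


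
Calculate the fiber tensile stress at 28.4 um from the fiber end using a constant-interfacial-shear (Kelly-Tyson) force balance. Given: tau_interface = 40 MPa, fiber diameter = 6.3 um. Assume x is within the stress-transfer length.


Force balance: sigma_f * (pi*d^2/4) = tau * (pi*d) * x  ->  sigma_f = 4 * tau * x / d
sigma_f = 4 * 40 * 28.4 / 6.3 = 721.3 MPa

721.3 MPa


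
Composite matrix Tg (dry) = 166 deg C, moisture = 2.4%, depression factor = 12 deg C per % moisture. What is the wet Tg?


Tg_wet = Tg_dry - k*moisture = 166 - 12*2.4 = 137.2 deg C

137.2 deg C


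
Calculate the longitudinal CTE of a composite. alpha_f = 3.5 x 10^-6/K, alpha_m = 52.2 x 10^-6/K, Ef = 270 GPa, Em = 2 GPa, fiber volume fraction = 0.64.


E1 = Ef*Vf + Em*(1-Vf) = 173.52
alpha_1 = (alpha_f*Ef*Vf + alpha_m*Em*(1-Vf))/E1 = 3.7 x 10^-6/K

3.7 x 10^-6/K


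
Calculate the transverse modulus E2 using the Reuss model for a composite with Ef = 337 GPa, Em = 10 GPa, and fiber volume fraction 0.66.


1/E2 = Vf/Ef + (1-Vf)/Em = 0.66/337 + 0.34/10
E2 = 27.81 GPa

27.81 GPa


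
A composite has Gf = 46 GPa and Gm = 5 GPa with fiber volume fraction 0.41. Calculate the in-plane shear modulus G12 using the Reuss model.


1/G12 = Vf/Gf + (1-Vf)/Gm = 0.41/46 + 0.59/5
G12 = 7.88 GPa

7.88 GPa


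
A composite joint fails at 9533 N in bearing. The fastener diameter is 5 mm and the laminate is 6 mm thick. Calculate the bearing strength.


sigma_br = F/(d*h) = 9533/(5*6) = 317.8 MPa

317.8 MPa


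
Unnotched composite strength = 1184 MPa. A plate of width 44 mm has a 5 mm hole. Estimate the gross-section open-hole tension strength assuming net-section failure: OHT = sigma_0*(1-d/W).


OHT = sigma_0*(1-d/W) = 1184*(1-5/44) = 1049.5 MPa

1049.5 MPa


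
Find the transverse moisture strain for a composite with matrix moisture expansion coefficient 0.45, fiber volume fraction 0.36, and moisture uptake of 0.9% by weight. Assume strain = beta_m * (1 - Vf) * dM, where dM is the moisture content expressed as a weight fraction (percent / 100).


dM = 0.9/100 = 0.009
strain = beta_m * (1-Vf) * dM = 0.45 * 0.64 * 0.009 = 0.002592

0.002592


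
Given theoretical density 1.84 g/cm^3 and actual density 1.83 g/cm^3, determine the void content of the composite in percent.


Void% = (rho_theo - rho_actual)/rho_theo * 100 = (1.84 - 1.83)/1.84 * 100 = 0.54%

0.54%


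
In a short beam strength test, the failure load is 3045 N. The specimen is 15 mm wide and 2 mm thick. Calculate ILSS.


ILSS = 3F/(4bh) = 3*3045/(4*15*2) = 76.13 MPa

76.13 MPa


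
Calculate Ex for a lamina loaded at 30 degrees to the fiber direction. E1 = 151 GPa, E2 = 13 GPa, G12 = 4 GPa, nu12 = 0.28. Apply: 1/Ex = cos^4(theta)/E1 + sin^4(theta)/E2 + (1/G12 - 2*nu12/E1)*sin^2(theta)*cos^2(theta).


cos^4(30) = 0.5625, sin^4(30) = 0.0625, sin^2(30)*cos^2(30) = 0.1875
1/G12 - 2*nu12/E1 = 1/4 - 2*0.28/151 = 0.246291 GPa^-1
1/Ex = 0.5625/151 + 0.0625/13 + 0.246291*0.1875 = 0.0547125 GPa^-1
Ex = 18.28 GPa

18.28 GPa


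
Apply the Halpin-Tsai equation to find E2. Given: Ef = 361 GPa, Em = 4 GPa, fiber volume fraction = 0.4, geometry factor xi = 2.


eta = (Ef/Em - 1)/(Ef/Em + xi) = (90.25 - 1)/(90.25 + 2) = 0.9675
E2 = Em*(1+xi*eta*Vf)/(1-eta*Vf) = 11.58 GPa

11.58 GPa


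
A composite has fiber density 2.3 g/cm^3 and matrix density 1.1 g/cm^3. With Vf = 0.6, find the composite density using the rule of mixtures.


rho_c = rho_f*Vf + rho_m*(1-Vf) = 2.3*0.6 + 1.1*0.4 = 1.82 g/cm^3

1.82 g/cm^3


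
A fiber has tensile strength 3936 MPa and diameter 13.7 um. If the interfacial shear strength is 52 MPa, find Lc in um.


Lc = sigma_f * d / (2 * tau_i) = 3936 * 13.7 / (2 * 52) = 518.5 um

518.5 um


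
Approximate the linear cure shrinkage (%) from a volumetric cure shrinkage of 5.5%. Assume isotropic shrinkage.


Linear shrinkage ≈ vol_shrink/3 = 5.5/3 = 1.833%

1.833%


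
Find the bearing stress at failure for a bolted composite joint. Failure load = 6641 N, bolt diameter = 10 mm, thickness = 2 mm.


sigma_br = F/(d*h) = 6641/(10*2) = 332.1 MPa

332.1 MPa


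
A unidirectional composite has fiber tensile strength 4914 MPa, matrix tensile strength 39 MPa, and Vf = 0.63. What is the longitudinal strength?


sigma_1 = sigma_f*Vf + sigma_m*(1-Vf) = 4914*0.63 + 39*0.37 = 3110.3 MPa

3110.3 MPa


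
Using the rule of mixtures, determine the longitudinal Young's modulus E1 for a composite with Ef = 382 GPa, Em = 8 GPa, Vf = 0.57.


E1 = Ef*Vf + Em*(1-Vf) = 382*0.57 + 8*0.43 = 221.18 GPa

221.18 GPa


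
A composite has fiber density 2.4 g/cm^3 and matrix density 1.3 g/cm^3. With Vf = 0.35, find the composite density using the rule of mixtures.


rho_c = rho_f*Vf + rho_m*(1-Vf) = 2.4*0.35 + 1.3*0.65 = 1.685 g/cm^3

1.685 g/cm^3


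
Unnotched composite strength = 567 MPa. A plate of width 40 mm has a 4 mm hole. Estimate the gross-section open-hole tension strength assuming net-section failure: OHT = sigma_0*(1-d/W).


OHT = sigma_0*(1-d/W) = 567*(1-4/40) = 510.3 MPa

510.3 MPa


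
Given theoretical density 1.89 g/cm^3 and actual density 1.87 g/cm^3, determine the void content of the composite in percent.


Void% = (rho_theo - rho_actual)/rho_theo * 100 = (1.89 - 1.87)/1.89 * 100 = 1.06%

1.06%


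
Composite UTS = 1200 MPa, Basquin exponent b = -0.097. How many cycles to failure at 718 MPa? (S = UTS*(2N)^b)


N = 0.5 * (S/UTS)^(1/b) = 0.5 * (718/1200)^(1/-0.097) = 99.6609 cycles

99.6609 cycles


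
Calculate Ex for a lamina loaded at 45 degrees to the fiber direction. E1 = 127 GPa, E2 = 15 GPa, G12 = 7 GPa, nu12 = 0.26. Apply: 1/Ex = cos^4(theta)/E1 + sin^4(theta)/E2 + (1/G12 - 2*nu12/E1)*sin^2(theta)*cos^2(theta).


cos^4(45) = 0.25, sin^4(45) = 0.25, sin^2(45)*cos^2(45) = 0.25
1/G12 - 2*nu12/E1 = 1/7 - 2*0.26/127 = 0.138763 GPa^-1
1/Ex = 0.25/127 + 0.25/15 + 0.138763*0.25 = 0.0533258 GPa^-1
Ex = 18.75 GPa

18.75 GPa


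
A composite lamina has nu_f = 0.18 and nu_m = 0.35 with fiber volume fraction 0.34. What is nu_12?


nu_12 = nu_f*Vf + nu_m*(1-Vf) = 0.18*0.34 + 0.35*0.66 = 0.2922

0.2922


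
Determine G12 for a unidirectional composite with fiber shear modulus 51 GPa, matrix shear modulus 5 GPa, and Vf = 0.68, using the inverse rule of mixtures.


1/G12 = Vf/Gf + (1-Vf)/Gm = 0.68/51 + 0.32/5
G12 = 12.93 GPa

12.93 GPa


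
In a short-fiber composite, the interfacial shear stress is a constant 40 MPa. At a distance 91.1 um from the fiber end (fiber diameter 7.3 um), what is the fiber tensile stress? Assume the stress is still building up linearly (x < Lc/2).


Force balance: sigma_f * (pi*d^2/4) = tau * (pi*d) * x  ->  sigma_f = 4 * tau * x / d
sigma_f = 4 * 40 * 91.1 / 7.3 = 1996.7 MPa

1996.7 MPa


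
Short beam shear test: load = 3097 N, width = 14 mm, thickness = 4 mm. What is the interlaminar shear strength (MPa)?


ILSS = 3F/(4bh) = 3*3097/(4*14*4) = 41.48 MPa

41.48 MPa


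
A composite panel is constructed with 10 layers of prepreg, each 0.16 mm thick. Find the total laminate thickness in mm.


h = n * t_ply = 10 * 0.16 = 1.6 mm

1.6 mm


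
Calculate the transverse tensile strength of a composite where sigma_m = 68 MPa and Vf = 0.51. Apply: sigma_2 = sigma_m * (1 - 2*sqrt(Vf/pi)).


factor = 1 - 2*sqrt(0.51/pi) = 0.1942
sigma_2 = 68 * 0.1942 = 13.2 MPa

13.2 MPa


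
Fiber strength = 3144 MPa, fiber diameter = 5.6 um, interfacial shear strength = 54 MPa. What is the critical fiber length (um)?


Lc = sigma_f * d / (2 * tau_i) = 3144 * 5.6 / (2 * 54) = 163.0 um

163.0 um


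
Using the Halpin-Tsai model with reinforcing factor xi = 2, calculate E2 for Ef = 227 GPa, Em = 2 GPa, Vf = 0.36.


eta = (Ef/Em - 1)/(Ef/Em + xi) = (113.5 - 1)/(113.5 + 2) = 0.974
E2 = Em*(1+xi*eta*Vf)/(1-eta*Vf) = 5.24 GPa

5.24 GPa


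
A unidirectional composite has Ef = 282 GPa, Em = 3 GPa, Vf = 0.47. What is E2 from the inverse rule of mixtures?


1/E2 = Vf/Ef + (1-Vf)/Em = 0.47/282 + 0.53/3
E2 = 5.61 GPa

5.61 GPa


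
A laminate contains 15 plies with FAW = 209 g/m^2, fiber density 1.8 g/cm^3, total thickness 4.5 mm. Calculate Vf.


Vf = n * FAW / (rho_f * h * 1000) = 15 * 209 / (1.8 * 4.5 * 1000) = 0.387

0.387


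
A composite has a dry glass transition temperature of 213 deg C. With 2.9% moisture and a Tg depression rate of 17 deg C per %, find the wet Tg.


Tg_wet = Tg_dry - k*moisture = 213 - 17*2.9 = 163.7 deg C

163.7 deg C


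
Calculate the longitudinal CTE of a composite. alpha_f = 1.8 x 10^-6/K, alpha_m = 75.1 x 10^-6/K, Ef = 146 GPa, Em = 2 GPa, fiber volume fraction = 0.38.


E1 = Ef*Vf + Em*(1-Vf) = 56.72
alpha_1 = (alpha_f*Ef*Vf + alpha_m*Em*(1-Vf))/E1 = 3.4 x 10^-6/K

3.4 x 10^-6/K


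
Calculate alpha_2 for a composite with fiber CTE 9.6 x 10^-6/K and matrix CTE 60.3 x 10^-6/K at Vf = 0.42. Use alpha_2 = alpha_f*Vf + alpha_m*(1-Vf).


alpha_2 = alpha_f*Vf + alpha_m*(1-Vf) = 9.6*0.42 + 60.3*0.58 = 39.0 x 10^-6/K

39.0 x 10^-6/K


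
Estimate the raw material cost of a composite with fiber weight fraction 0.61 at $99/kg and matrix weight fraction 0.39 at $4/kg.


Cost = cost_f*Wf + cost_m*Wm = 99*0.61 + 4*0.39 = $61.95/kg

$61.95/kg


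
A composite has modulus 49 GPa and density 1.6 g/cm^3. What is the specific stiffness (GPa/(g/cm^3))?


Specific stiffness = E/rho = 49/1.6 = 30.6 GPa/(g/cm^3)

30.6 GPa/(g/cm^3)


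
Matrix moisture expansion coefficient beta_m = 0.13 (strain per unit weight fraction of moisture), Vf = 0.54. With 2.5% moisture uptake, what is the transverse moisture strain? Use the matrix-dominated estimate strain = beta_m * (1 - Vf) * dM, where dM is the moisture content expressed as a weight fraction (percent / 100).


dM = 2.5/100 = 0.025
strain = beta_m * (1-Vf) * dM = 0.13 * 0.46 * 0.025 = 0.001495

0.001495


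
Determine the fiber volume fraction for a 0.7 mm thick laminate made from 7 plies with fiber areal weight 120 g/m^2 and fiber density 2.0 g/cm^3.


Vf = n * FAW / (rho_f * h * 1000) = 7 * 120 / (2.0 * 0.7 * 1000) = 0.6

0.6


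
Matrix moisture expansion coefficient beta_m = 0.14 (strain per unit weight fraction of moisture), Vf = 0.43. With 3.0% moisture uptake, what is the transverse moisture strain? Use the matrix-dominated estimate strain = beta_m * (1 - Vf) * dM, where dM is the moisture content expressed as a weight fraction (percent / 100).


dM = 3.0/100 = 0.03
strain = beta_m * (1-Vf) * dM = 0.14 * 0.57 * 0.03 = 0.002394

0.002394


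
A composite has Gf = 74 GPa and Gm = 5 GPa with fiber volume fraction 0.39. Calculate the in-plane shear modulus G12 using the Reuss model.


1/G12 = Vf/Gf + (1-Vf)/Gm = 0.39/74 + 0.61/5
G12 = 7.86 GPa

7.86 GPa


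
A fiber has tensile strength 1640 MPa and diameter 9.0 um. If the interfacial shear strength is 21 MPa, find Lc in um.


Lc = sigma_f * d / (2 * tau_i) = 1640 * 9.0 / (2 * 21) = 351.4 um

351.4 um


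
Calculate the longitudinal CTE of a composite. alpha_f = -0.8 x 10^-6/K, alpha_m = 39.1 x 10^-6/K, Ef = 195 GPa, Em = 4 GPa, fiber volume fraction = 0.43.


E1 = Ef*Vf + Em*(1-Vf) = 86.13
alpha_1 = (alpha_f*Ef*Vf + alpha_m*Em*(1-Vf))/E1 = 0.26 x 10^-6/K

0.26 x 10^-6/K


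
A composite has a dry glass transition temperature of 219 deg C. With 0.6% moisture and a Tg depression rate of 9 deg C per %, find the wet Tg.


Tg_wet = Tg_dry - k*moisture = 219 - 9*0.6 = 213.6 deg C

213.6 deg C


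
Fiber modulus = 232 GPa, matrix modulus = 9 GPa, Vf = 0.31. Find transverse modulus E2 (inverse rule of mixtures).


1/E2 = Vf/Ef + (1-Vf)/Em = 0.31/232 + 0.69/9
E2 = 12.82 GPa

12.82 GPa


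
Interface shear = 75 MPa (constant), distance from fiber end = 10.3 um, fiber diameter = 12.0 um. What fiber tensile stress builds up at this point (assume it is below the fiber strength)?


Force balance: sigma_f * (pi*d^2/4) = tau * (pi*d) * x  ->  sigma_f = 4 * tau * x / d
sigma_f = 4 * 75 * 10.3 / 12.0 = 257.5 MPa

257.5 MPa


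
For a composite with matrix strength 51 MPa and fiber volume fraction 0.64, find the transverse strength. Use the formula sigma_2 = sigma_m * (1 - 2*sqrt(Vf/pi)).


factor = 1 - 2*sqrt(0.64/pi) = 0.0973
sigma_2 = 51 * 0.0973 = 4.96 MPa

4.96 MPa


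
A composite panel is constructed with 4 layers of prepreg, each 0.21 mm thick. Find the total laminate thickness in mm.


h = n * t_ply = 4 * 0.21 = 0.84 mm

0.84 mm


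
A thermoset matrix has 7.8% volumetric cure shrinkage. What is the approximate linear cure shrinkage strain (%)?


Linear shrinkage ≈ vol_shrink/3 = 7.8/3 = 2.6%

2.6%


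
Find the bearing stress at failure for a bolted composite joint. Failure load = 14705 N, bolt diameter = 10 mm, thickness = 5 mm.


sigma_br = F/(d*h) = 14705/(10*5) = 294.1 MPa

294.1 MPa


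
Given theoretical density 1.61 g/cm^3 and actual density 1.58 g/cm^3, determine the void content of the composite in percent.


Void% = (rho_theo - rho_actual)/rho_theo * 100 = (1.61 - 1.58)/1.61 * 100 = 1.86%

1.86%


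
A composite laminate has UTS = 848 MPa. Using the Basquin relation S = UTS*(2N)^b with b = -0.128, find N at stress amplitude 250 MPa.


N = 0.5 * (S/UTS)^(1/b) = 0.5 * (250/848)^(1/-0.128) = 6968.7724 cycles

6968.7724 cycles


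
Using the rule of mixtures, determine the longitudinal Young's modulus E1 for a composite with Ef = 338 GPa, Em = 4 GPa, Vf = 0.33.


E1 = Ef*Vf + Em*(1-Vf) = 338*0.33 + 4*0.67 = 114.22 GPa

114.22 GPa


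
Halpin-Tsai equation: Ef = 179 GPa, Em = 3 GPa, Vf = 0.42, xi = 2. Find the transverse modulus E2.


eta = (Ef/Em - 1)/(Ef/Em + xi) = (59.6667 - 1)/(59.6667 + 2) = 0.9514
E2 = Em*(1+xi*eta*Vf)/(1-eta*Vf) = 8.99 GPa

8.99 GPa


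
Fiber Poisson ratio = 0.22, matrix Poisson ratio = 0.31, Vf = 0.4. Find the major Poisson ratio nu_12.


nu_12 = nu_f*Vf + nu_m*(1-Vf) = 0.22*0.4 + 0.31*0.6 = 0.274

0.274


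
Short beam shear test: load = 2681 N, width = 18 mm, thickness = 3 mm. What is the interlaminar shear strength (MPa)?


ILSS = 3F/(4bh) = 3*2681/(4*18*3) = 37.24 MPa

37.24 MPa


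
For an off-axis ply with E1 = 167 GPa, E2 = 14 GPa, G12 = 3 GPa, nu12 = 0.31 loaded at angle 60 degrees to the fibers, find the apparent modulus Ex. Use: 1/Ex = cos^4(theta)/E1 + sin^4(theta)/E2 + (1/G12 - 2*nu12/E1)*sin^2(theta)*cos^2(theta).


cos^4(60) = 0.0625, sin^4(60) = 0.5625, sin^2(60)*cos^2(60) = 0.1875
1/G12 - 2*nu12/E1 = 1/3 - 2*0.31/167 = 0.329621 GPa^-1
1/Ex = 0.0625/167 + 0.5625/14 + 0.329621*0.1875 = 0.1023567 GPa^-1
Ex = 9.77 GPa

9.77 GPa


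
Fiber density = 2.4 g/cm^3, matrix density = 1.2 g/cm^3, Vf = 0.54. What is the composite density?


rho_c = rho_f*Vf + rho_m*(1-Vf) = 2.4*0.54 + 1.2*0.46 = 1.848 g/cm^3

1.848 g/cm^3


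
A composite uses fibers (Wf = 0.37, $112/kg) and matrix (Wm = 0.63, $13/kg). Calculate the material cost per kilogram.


Cost = cost_f*Wf + cost_m*Wm = 112*0.37 + 13*0.63 = $49.63/kg

$49.63/kg


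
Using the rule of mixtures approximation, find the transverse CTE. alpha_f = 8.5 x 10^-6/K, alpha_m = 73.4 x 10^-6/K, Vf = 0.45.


alpha_2 = alpha_f*Vf + alpha_m*(1-Vf) = 8.5*0.45 + 73.4*0.55 = 44.2 x 10^-6/K

44.2 x 10^-6/K


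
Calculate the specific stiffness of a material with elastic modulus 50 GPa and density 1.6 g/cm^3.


Specific stiffness = E/rho = 50/1.6 = 31.3 GPa/(g/cm^3)

31.3 GPa/(g/cm^3)


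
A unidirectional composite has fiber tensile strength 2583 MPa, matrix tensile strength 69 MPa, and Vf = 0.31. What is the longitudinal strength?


sigma_1 = sigma_f*Vf + sigma_m*(1-Vf) = 2583*0.31 + 69*0.69 = 848.3 MPa

848.3 MPa


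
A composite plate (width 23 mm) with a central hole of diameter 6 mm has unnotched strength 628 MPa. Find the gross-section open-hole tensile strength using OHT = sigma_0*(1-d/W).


OHT = sigma_0*(1-d/W) = 628*(1-6/23) = 464.2 MPa

464.2 MPa


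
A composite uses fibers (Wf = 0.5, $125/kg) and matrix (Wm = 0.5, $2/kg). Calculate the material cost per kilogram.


Cost = cost_f*Wf + cost_m*Wm = 125*0.5 + 2*0.5 = $63.5/kg

$63.5/kg


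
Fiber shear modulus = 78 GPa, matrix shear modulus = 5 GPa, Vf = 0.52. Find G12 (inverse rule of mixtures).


1/G12 = Vf/Gf + (1-Vf)/Gm = 0.52/78 + 0.48/5
G12 = 9.74 GPa

9.74 GPa


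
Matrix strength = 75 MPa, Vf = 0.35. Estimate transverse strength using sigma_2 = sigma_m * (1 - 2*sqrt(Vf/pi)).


factor = 1 - 2*sqrt(0.35/pi) = 0.3324
sigma_2 = 75 * 0.3324 = 24.93 MPa

24.93 MPa


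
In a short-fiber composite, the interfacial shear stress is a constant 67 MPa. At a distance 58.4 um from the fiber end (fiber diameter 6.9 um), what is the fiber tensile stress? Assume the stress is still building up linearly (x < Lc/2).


Force balance: sigma_f * (pi*d^2/4) = tau * (pi*d) * x  ->  sigma_f = 4 * tau * x / d
sigma_f = 4 * 67 * 58.4 / 6.9 = 2268.3 MPa

2268.3 MPa


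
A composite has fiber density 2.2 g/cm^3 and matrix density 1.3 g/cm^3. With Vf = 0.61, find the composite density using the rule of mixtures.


rho_c = rho_f*Vf + rho_m*(1-Vf) = 2.2*0.61 + 1.3*0.39 = 1.849 g/cm^3

1.849 g/cm^3


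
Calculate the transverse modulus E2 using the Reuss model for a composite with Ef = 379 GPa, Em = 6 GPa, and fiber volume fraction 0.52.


1/E2 = Vf/Ef + (1-Vf)/Em = 0.52/379 + 0.48/6
E2 = 12.29 GPa

12.29 GPa


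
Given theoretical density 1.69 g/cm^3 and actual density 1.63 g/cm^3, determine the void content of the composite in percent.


Void% = (rho_theo - rho_actual)/rho_theo * 100 = (1.69 - 1.63)/1.69 * 100 = 3.55%

3.55%


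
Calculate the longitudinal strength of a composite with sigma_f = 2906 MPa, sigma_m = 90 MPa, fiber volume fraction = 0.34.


sigma_1 = sigma_f*Vf + sigma_m*(1-Vf) = 2906*0.34 + 90*0.66 = 1047.4 MPa

1047.4 MPa


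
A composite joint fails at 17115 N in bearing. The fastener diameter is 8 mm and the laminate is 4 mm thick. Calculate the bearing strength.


sigma_br = F/(d*h) = 17115/(8*4) = 534.8 MPa

534.8 MPa


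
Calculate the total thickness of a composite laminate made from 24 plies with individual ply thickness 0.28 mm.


h = n * t_ply = 24 * 0.28 = 6.72 mm

6.72 mm


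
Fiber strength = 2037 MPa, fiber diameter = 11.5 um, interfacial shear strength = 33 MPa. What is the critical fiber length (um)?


Lc = sigma_f * d / (2 * tau_i) = 2037 * 11.5 / (2 * 33) = 354.9 um

354.9 um


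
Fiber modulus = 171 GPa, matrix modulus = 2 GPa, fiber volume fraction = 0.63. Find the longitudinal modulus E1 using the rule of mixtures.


E1 = Ef*Vf + Em*(1-Vf) = 171*0.63 + 2*0.37 = 108.47 GPa

108.47 GPa


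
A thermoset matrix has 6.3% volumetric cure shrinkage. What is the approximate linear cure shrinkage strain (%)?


Linear shrinkage ≈ vol_shrink/3 = 6.3/3 = 2.1%

2.1%


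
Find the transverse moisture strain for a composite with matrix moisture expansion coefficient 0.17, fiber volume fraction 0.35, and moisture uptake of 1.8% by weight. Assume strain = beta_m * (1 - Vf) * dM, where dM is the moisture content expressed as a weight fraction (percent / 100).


dM = 1.8/100 = 0.018
strain = beta_m * (1-Vf) * dM = 0.17 * 0.65 * 0.018 = 0.001989

0.001989


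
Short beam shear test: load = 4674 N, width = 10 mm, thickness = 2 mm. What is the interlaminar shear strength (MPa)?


ILSS = 3F/(4bh) = 3*4674/(4*10*2) = 175.28 MPa

175.28 MPa


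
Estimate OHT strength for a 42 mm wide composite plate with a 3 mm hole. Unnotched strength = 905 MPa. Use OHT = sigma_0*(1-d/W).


OHT = sigma_0*(1-d/W) = 905*(1-3/42) = 840.4 MPa

840.4 MPa


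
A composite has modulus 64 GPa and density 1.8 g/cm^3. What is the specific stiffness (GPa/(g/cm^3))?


Specific stiffness = E/rho = 64/1.8 = 35.6 GPa/(g/cm^3)

35.6 GPa/(g/cm^3)


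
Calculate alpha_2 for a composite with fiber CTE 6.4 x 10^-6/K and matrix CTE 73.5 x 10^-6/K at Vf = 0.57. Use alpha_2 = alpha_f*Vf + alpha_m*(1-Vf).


alpha_2 = alpha_f*Vf + alpha_m*(1-Vf) = 6.4*0.57 + 73.5*0.43 = 35.3 x 10^-6/K

35.3 x 10^-6/K


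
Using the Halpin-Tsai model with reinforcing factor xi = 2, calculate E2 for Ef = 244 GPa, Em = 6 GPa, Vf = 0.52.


eta = (Ef/Em - 1)/(Ef/Em + xi) = (40.6667 - 1)/(40.6667 + 2) = 0.9297
E2 = Em*(1+xi*eta*Vf)/(1-eta*Vf) = 22.85 GPa

22.85 GPa


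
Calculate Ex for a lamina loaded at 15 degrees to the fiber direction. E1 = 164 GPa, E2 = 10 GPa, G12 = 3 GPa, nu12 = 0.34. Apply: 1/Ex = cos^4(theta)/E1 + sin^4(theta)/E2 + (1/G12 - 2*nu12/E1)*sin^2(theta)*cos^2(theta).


cos^4(15) = 0.870513, sin^4(15) = 0.004487, sin^2(15)*cos^2(15) = 0.0625
1/G12 - 2*nu12/E1 = 1/3 - 2*0.34/164 = 0.329187 GPa^-1
1/Ex = 0.870513/164 + 0.004487/10 + 0.329187*0.0625 = 0.0263309 GPa^-1
Ex = 37.98 GPa

37.98 GPa


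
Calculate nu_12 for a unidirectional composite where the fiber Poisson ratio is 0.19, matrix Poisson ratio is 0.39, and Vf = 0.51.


nu_12 = nu_f*Vf + nu_m*(1-Vf) = 0.19*0.51 + 0.39*0.49 = 0.288

0.288


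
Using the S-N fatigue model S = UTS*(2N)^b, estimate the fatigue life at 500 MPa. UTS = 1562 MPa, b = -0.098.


N = 0.5 * (S/UTS)^(1/b) = 0.5 * (500/1562)^(1/-0.098) = 55852.3808 cycles

55852.3808 cycles


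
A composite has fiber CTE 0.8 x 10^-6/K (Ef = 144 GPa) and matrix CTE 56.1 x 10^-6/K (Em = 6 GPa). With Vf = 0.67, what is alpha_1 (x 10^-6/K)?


E1 = Ef*Vf + Em*(1-Vf) = 98.46
alpha_1 = (alpha_f*Ef*Vf + alpha_m*Em*(1-Vf))/E1 = 1.91 x 10^-6/K

1.91 x 10^-6/K


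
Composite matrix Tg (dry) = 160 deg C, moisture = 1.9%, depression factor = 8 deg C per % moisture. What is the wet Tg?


Tg_wet = Tg_dry - k*moisture = 160 - 8*1.9 = 144.8 deg C

144.8 deg C


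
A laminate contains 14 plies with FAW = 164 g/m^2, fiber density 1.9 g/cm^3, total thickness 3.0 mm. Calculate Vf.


Vf = n * FAW / (rho_f * h * 1000) = 14 * 164 / (1.9 * 3.0 * 1000) = 0.4028

0.4028


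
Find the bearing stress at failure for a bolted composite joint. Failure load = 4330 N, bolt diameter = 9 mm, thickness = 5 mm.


sigma_br = F/(d*h) = 4330/(9*5) = 96.2 MPa

96.2 MPa


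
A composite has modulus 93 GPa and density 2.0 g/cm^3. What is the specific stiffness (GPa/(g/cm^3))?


Specific stiffness = E/rho = 93/2.0 = 46.5 GPa/(g/cm^3)

46.5 GPa/(g/cm^3)


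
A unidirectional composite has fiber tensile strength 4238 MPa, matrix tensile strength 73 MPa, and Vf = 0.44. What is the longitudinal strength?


sigma_1 = sigma_f*Vf + sigma_m*(1-Vf) = 4238*0.44 + 73*0.56 = 1905.6 MPa

1905.6 MPa


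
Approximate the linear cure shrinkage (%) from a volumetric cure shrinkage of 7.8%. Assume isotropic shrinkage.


Linear shrinkage ≈ vol_shrink/3 = 7.8/3 = 2.6%

2.6%


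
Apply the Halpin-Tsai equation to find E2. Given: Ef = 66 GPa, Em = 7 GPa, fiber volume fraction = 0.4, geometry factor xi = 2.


eta = (Ef/Em - 1)/(Ef/Em + xi) = (9.4286 - 1)/(9.4286 + 2) = 0.7375
E2 = Em*(1+xi*eta*Vf)/(1-eta*Vf) = 15.79 GPa

15.79 GPa


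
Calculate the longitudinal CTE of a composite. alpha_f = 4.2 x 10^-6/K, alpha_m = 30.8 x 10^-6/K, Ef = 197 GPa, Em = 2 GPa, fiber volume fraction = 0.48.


E1 = Ef*Vf + Em*(1-Vf) = 95.6
alpha_1 = (alpha_f*Ef*Vf + alpha_m*Em*(1-Vf))/E1 = 4.49 x 10^-6/K

4.49 x 10^-6/K


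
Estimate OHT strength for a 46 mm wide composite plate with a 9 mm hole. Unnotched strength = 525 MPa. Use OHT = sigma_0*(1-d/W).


OHT = sigma_0*(1-d/W) = 525*(1-9/46) = 422.3 MPa

422.3 MPa


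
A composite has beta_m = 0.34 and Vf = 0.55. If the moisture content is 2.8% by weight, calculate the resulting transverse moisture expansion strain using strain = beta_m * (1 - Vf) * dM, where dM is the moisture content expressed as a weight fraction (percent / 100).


dM = 2.8/100 = 0.028
strain = beta_m * (1-Vf) * dM = 0.34 * 0.45 * 0.028 = 0.004284

0.004284


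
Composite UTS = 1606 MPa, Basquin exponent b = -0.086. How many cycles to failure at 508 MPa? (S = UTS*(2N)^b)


N = 0.5 * (S/UTS)^(1/b) = 0.5 * (508/1606)^(1/-0.086) = 324750.1851 cycles

324750.1851 cycles


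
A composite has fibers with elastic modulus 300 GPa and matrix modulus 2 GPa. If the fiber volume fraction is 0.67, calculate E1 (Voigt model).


E1 = Ef*Vf + Em*(1-Vf) = 300*0.67 + 2*0.33 = 201.66 GPa

201.66 GPa


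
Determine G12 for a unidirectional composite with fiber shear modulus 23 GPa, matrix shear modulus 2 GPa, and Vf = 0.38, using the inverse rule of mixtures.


1/G12 = Vf/Gf + (1-Vf)/Gm = 0.38/23 + 0.62/2
G12 = 3.06 GPa

3.06 GPa


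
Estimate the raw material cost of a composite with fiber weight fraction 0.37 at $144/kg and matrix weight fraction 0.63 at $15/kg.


Cost = cost_f*Wf + cost_m*Wm = 144*0.37 + 15*0.63 = $62.73/kg

$62.73/kg


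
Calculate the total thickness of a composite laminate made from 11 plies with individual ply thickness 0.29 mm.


h = n * t_ply = 11 * 0.29 = 3.19 mm

3.19 mm


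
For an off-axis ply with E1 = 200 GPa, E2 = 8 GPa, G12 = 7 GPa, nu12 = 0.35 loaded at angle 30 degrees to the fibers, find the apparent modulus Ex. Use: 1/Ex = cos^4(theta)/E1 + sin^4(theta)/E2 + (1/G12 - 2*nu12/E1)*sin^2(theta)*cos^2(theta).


cos^4(30) = 0.5625, sin^4(30) = 0.0625, sin^2(30)*cos^2(30) = 0.1875
1/G12 - 2*nu12/E1 = 1/7 - 2*0.35/200 = 0.139357 GPa^-1
1/Ex = 0.5625/200 + 0.0625/8 + 0.139357*0.1875 = 0.0367545 GPa^-1
Ex = 27.21 GPa

27.21 GPa


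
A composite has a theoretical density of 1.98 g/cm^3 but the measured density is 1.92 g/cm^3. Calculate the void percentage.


Void% = (rho_theo - rho_actual)/rho_theo * 100 = (1.98 - 1.92)/1.98 * 100 = 3.03%

3.03%


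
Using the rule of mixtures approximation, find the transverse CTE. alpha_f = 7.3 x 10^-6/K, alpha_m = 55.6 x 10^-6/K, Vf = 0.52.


alpha_2 = alpha_f*Vf + alpha_m*(1-Vf) = 7.3*0.52 + 55.6*0.48 = 30.5 x 10^-6/K

30.5 x 10^-6/K


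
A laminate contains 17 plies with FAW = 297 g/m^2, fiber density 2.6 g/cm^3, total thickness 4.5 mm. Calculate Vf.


Vf = n * FAW / (rho_f * h * 1000) = 17 * 297 / (2.6 * 4.5 * 1000) = 0.4315

0.4315


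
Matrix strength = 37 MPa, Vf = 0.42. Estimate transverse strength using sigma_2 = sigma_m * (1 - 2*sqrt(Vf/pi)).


factor = 1 - 2*sqrt(0.42/pi) = 0.2687
sigma_2 = 37 * 0.2687 = 9.94 MPa

9.94 MPa


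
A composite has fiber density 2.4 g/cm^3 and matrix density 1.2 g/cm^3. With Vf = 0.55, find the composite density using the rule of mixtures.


rho_c = rho_f*Vf + rho_m*(1-Vf) = 2.4*0.55 + 1.2*0.45 = 1.86 g/cm^3

1.86 g/cm^3


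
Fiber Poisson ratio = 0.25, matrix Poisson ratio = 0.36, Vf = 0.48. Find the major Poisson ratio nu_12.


nu_12 = nu_f*Vf + nu_m*(1-Vf) = 0.25*0.48 + 0.36*0.52 = 0.3072

0.3072


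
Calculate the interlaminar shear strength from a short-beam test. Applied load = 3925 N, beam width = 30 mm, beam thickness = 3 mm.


ILSS = 3F/(4bh) = 3*3925/(4*30*3) = 32.71 MPa

32.71 MPa


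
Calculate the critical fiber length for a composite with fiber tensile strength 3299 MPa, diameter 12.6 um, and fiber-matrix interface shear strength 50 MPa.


Lc = sigma_f * d / (2 * tau_i) = 3299 * 12.6 / (2 * 50) = 415.7 um

415.7 um


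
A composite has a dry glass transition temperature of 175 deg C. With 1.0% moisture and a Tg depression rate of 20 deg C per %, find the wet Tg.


Tg_wet = Tg_dry - k*moisture = 175 - 20*1.0 = 155.0 deg C

155.0 deg C


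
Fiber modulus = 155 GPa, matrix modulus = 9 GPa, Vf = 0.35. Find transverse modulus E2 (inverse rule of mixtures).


1/E2 = Vf/Ef + (1-Vf)/Em = 0.35/155 + 0.65/9
E2 = 13.43 GPa

13.43 GPa


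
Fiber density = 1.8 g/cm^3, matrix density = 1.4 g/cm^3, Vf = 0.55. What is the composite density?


rho_c = rho_f*Vf + rho_m*(1-Vf) = 1.8*0.55 + 1.4*0.45 = 1.62 g/cm^3

1.62 g/cm^3


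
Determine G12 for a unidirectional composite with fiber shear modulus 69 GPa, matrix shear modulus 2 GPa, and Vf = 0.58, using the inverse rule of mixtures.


1/G12 = Vf/Gf + (1-Vf)/Gm = 0.58/69 + 0.42/2
G12 = 4.58 GPa

4.58 GPa


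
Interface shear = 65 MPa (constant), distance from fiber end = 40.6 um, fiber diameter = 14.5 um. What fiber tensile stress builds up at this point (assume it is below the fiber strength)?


Force balance: sigma_f * (pi*d^2/4) = tau * (pi*d) * x  ->  sigma_f = 4 * tau * x / d
sigma_f = 4 * 65 * 40.6 / 14.5 = 728.0 MPa

728.0 MPa
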